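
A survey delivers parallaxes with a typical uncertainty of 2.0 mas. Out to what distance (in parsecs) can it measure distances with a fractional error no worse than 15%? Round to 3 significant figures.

σ_d/d = σ_p/p, so the condition is σ_p/p ≤ 0.15, i.e. p ≥ σ_p/0.15.
p_min = 2.0/0.15 = 13.333 mas = 0.013333 arcsec.
d_max = 1/p_min = 1/0.013333 = 75.002 pc.

75.0 pc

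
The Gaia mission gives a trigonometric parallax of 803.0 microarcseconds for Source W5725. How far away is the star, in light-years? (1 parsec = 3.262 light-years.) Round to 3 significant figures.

4060 light years

p = 803.0 microarcseconds = 0.0008030 arcsec.
d = 1/p = 1/0.0008030 = 1245.3 pc.
In light-years: 1245.3 × 3.262 = 4062.2 ly.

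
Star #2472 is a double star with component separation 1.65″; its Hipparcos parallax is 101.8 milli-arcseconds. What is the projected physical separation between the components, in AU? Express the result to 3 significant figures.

16.2 AU

d = 1/p = 1/0.1018″ = 9.8232 pc.
At distance d (pc), an angle of θ arcsec spans θ·d AU: s = 1.65 × 9.8232 = 16.208 AU.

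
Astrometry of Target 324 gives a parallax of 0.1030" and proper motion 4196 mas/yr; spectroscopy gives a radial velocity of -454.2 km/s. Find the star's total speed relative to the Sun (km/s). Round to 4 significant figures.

493.5 km/s

d = 1/p = 1/0.1030″ = 9.7087 pc.
μ = 4196 mas/yr = 4.196 ″/yr.
v_t = 4.740 μ d = 4.740 × 4.196 × 9.7087 = 193.1 km/s.
v = √(v_r² + v_t²) = √((-454.2)² + 193.1²) = √243585 = 493.54 km/s.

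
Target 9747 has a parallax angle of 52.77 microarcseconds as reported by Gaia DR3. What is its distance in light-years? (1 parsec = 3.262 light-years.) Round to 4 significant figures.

61820 light years

p = 52.77 microarcseconds = 0.00005277 arcsec.
d = 1/p = 1/0.00005277 = 18950 pc.
In light-years: 18950 × 3.262 = 61815 ly.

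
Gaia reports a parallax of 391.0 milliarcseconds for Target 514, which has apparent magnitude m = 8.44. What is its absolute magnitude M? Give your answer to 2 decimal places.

M = 11.40

d = 1/p = 1/0.3910″ = 2.5575 pc.
m − M = 5 log₁₀(2.5575) − 5 = 2.0391 − 5 = -2.9609.
M = m − (m − M) = 8.44 − (-2.9609) = 11.40.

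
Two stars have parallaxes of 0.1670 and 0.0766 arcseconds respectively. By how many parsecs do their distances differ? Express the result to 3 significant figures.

7.07 pc

d_A = 1/0.1670″ = 5.988 pc; d_B = 1/0.07660″ = 13.055 pc.
|d_B − d_A| = |13.055 − 5.988| = 7.067 pc.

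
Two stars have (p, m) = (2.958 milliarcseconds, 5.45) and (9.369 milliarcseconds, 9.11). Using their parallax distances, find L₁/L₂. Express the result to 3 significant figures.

L₁/L₂ = 292

d₁ = 1/p₁ = 1/0.002958″ = 338.07 pc; d₂ = 1/p₂ = 1/0.009369″ = 106.73 pc.
M₁ = m₁ − 5 log₁₀ d₁ + 5 = 5.45 − 12.6450 + 5 = -2.1950.
M₂ = 9.11 − 10.1414 + 5 = 3.9686.
L₁/L₂ = 10^(0.4(M₂ − M₁)) = 10^(0.4 × 6.1636) = 10^2.46544 = 292.04.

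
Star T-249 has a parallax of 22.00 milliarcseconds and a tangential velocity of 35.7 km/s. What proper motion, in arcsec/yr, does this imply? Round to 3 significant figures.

d = 1/p = 1/0.02200″ = 45.455 pc.
μ = v_t / (4.74 d) = 35.7 / (4.74 × 45.455) = 35.7 / 215.46 = 0.16569 ″/yr.

0.166 arcsec/yr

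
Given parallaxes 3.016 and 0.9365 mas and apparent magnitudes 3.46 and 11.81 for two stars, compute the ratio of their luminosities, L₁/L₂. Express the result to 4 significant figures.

L₁/L₂ = 210.9

d₁ = 1/p₁ = 1/0.003016″ = 331.56 pc; d₂ = 1/p₂ = 1/0.0009365″ = 1067.8 pc.
M₁ = m₁ − 5 log₁₀ d₁ + 5 = 3.46 − 12.6028 + 5 = -4.1428.
M₂ = 11.81 − 15.1424 + 5 = 1.6676.
L₁/L₂ = 10^(0.4(M₂ − M₁)) = 10^(0.4 × 5.8104) = 10^2.32416 = 210.94.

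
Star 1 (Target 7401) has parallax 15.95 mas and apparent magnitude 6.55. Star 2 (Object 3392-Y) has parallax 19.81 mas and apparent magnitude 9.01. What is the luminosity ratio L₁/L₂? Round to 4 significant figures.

d₁ = 1/p₁ = 1/0.01595″ = 62.696 pc; d₂ = 1/p₂ = 1/0.01981″ = 50.48 pc.
M₁ = m₁ − 5 log₁₀ d₁ + 5 = 6.55 − 8.9862 + 5 = 2.5638.
M₂ = 9.01 − 8.5156 + 5 = 5.4944.
L₁/L₂ = 10^(0.4(M₂ − M₁)) = 10^(0.4 × 2.9306) = 10^1.17224 = 14.868.

L₁/L₂ = 14.87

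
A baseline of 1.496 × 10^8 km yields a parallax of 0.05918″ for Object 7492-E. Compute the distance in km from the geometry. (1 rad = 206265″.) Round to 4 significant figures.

θ = 0.05918″ = 0.05918/206265 = 2.8691 × 10^-7 rad.
d = B/θ = (1.496 × 10^8) / (2.8691 × 10^-7) = 5.2142 × 10^14 km.

5.214 × 10^14 km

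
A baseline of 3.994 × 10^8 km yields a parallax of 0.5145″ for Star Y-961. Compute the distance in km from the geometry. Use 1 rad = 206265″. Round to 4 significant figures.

θ = 0.5145″ = 0.5145/206265 = 2.4944 × 10^-6 rad.
d = B/θ = (3.994 × 10^8) / (2.4944 × 10^-6) = 1.6012 × 10^14 km.

1.601 × 10^14 km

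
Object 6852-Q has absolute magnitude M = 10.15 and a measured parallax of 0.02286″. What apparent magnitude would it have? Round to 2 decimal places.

d = 1/p = 1/0.02286″ = 43.745 pc.
m − M = 5 log₁₀ d − 5 = 5 log₁₀(43.745) − 5 = 8.2046 − 5 = 3.2046.
m = M + (m − M) = 10.15 + 3.2046 = 13.35.

m = 13.35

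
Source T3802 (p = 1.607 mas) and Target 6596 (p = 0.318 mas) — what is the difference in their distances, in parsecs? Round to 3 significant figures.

2520 pc

d_A = 1/0.001607″ = 622.28 pc; d_B = 1/0.0003180″ = 3144.7 pc.
|d_B − d_A| = |3144.7 − 622.28| = 2522.4 pc.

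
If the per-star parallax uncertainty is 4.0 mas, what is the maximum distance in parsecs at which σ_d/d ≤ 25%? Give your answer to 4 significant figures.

σ_d/d = σ_p/p, so the condition is σ_p/p ≤ 0.25, i.e. p ≥ σ_p/0.25.
p_min = 4.0/0.25 = 16 mas = 0.016 arcsec.
d_max = 1/p_min = 1/0.016 = 62.5 pc.

62.50 pc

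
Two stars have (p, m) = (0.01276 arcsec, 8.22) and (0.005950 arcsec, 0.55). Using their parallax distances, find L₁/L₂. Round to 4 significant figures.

d₁ = 1/p₁ = 1/0.01276″ = 78.37 pc; d₂ = 1/p₂ = 1/0.005950″ = 168.07 pc.
M₁ = m₁ − 5 log₁₀ d₁ + 5 = 8.22 − 9.4707 + 5 = 3.7493.
M₂ = 0.55 − 11.1275 + 5 = -5.5775.
L₁/L₂ = 10^(0.4(M₂ − M₁)) = 10^(0.4 × (-9.3268)) = 10^(-3.73072) = 0.0001859.

L₁/L₂ = 0.0001859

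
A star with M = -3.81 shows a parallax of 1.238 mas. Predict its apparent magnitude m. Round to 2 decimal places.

d = 1/p = 1/0.001238″ = 807.75 pc.
m − M = 5 log₁₀ d − 5 = 5 log₁₀(807.75) − 5 = 14.5364 − 5 = 9.5364.
m = M + (m − M) = -3.81 + 9.5364 = 5.73.

m = 5.73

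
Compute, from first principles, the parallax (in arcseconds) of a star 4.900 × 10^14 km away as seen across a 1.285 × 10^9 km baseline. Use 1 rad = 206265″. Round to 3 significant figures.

0.541 arcsec

θ ≈ B/d = (1.285 × 10^9) / (4.900 × 10^14) = 2.6224 × 10^-6 rad.
In arcseconds: 2.6224 × 10^-6 × 206265 = 0.54091″.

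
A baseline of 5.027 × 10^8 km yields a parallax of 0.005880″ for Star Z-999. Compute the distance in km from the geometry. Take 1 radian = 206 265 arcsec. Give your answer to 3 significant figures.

θ = 0.005880″ = 0.005880/206265 = 2.8507 × 10^-8 rad.
d = B/θ = (5.027 × 10^8) / (2.8507 × 10^-8) = 1.7634 × 10^16 km.

1.76 × 10^16 km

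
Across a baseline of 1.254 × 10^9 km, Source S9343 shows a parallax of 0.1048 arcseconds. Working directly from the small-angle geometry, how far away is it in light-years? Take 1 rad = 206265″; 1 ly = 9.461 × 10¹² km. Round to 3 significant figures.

θ = 0.1048″ = 0.1048/206265 = 5.0808 × 10^-7 rad.
d = B/θ = (1.254 × 10^9) / (5.0808 × 10^-7) = 2.4681 × 10^15 km = (2.4681 × 10^15) / (9.461 × 10^12) ly = 260.87 ly.

261 ly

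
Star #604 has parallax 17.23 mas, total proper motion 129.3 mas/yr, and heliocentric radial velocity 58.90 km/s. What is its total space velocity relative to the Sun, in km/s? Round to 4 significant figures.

d = 1/p = 1/0.01723″ = 58.038 pc.
μ = 129.3 mas/yr = 0.1293 ″/yr.
v_t = 4.740 μ d = 4.740 × 0.1293 × 58.038 = 35.57 km/s.
v = √(v_r² + v_t²) = √(58.90² + 35.57²) = √4734.43 = 68.807 km/s.

68.81 km/s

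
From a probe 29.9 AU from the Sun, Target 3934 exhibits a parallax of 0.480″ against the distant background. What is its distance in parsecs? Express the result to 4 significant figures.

With baseline B (in AU) and parallax p (in arcsec), d = B/p parsecs.
d = 29.9 / 0.480 = 62.292 pc.

62.29 pc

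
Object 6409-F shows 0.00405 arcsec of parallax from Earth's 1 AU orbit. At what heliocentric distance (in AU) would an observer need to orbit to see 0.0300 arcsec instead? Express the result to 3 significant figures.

7.41 AU

Parallax scales linearly with baseline: p ∝ B, so B = p_target / p_Earth × 1 AU.
B = 0.0300 / 0.00405 = 7.4074 AU.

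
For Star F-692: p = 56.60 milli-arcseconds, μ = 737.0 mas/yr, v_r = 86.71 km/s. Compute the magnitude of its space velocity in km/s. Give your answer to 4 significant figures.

106.4 km/s

d = 1/p = 1/0.05660″ = 17.668 pc.
μ = 737.0 mas/yr = 0.7370 ″/yr.
v_t = 4.740 μ d = 4.740 × 0.7370 × 17.668 = 61.721 km/s.
v = √(v_r² + v_t²) = √(86.71² + 61.721²) = √11328.1 = 106.43 km/s.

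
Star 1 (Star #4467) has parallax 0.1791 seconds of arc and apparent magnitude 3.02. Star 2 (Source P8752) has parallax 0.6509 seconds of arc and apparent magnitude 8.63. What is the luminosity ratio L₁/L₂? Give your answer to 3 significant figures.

d₁ = 1/p₁ = 1/0.1791″ = 5.5835 pc; d₂ = 1/p₂ = 1/0.6509″ = 1.5363 pc.
M₁ = m₁ − 5 log₁₀ d₁ + 5 = 3.02 − 3.7345 + 5 = 4.2855.
M₂ = 8.63 − 0.9324 + 5 = 12.6976.
L₁/L₂ = 10^(0.4(M₂ − M₁)) = 10^(0.4 × 8.4121) = 10^3.36484 = 2316.5.

L₁/L₂ = 2320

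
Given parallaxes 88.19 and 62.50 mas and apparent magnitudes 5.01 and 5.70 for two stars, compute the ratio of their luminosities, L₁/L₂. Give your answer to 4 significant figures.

L₁/L₂ = 0.9482

d₁ = 1/p₁ = 1/0.08819″ = 11.339 pc; d₂ = 1/p₂ = 1/0.06250″ = 16 pc.
M₁ = m₁ − 5 log₁₀ d₁ + 5 = 5.01 − 5.2729 + 5 = 4.7371.
M₂ = 5.70 − 6.0206 + 5 = 4.6794.
L₁/L₂ = 10^(0.4(M₂ − M₁)) = 10^(0.4 × (-0.0577)) = 10^(-0.02308) = 0.94824.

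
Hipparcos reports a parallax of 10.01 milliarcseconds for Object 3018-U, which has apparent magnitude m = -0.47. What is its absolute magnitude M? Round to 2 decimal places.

d = 1/p = 1/0.01001″ = 99.9 pc.
m − M = 5 log₁₀(99.9) − 5 = 9.9978 − 5 = 4.9978.
M = m − (m − M) = -0.47 − 4.9978 = -5.47.

M = -5.47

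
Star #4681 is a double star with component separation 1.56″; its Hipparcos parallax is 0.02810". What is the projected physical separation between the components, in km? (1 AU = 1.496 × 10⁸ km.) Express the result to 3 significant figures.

8.31 × 10^9 km

d = 1/p = 1/0.02810″ = 35.587 pc.
At distance d (pc), an angle of θ arcsec spans θ·d AU: s = 1.56 × 35.587 = 55.516 AU.
= 55.516 × 1.496 × 10⁸ km = 8.3052 × 10^9 km.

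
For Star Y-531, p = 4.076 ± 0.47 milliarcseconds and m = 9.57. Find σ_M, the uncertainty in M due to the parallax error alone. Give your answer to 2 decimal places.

σ_M = 0.25 mag

M = m − 5 log₁₀ d + 5 = m + 5 log₁₀ p + 5, so ∂M/∂p = 5/(p ln 10).
σ_M = (5/ln 10) · (σ_p/p) = 2.1715 × 0.47/4.076 = 2.1715 × 0.11531 = 0.2504.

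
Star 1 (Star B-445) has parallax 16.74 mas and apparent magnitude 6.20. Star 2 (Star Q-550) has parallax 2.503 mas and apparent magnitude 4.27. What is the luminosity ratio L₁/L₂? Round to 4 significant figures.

d₁ = 1/p₁ = 1/0.01674″ = 59.737 pc; d₂ = 1/p₂ = 1/0.002503″ = 399.52 pc.
M₁ = m₁ − 5 log₁₀ d₁ + 5 = 6.20 − 8.8812 + 5 = 2.3188.
M₂ = 4.27 − 13.0077 + 5 = -3.7377.
L₁/L₂ = 10^(0.4(M₂ − M₁)) = 10^(0.4 × (-6.0565)) = 10^(-2.42260) = 0.0037792.

L₁/L₂ = 0.003779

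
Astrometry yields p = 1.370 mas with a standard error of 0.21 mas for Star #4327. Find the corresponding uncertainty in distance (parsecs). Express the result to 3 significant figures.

112 pc

d = 1/p, so σ_d = σ_p / p².
σ_d = 0.000210 / (0.001370)² = 0.000210 / 0.0000018769 = 111.89 pc.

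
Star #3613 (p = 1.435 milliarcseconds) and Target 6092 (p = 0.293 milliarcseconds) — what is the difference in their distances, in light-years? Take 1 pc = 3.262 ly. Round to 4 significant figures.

8860 ly

d_A = 1/0.001435″ = 696.86 pc; d_B = 1/0.0002930″ = 3413 pc.
|d_B − d_A| = |3413 − 696.86| = 2716.1 pc = 2716.1 × 3.262 ly = 8859.9 ly.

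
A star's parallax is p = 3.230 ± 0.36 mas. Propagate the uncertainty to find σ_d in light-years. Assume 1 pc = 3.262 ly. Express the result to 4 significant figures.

d = 1/p, so σ_d = σ_p / p².
σ_d = 0.000360 / (0.003230)² = 0.000360 / 0.000010433 = 34.506 pc = 34.506 × 3.262 ly = 112.56 ly.

112.6 ly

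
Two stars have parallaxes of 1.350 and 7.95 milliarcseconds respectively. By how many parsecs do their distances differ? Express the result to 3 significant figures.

d_A = 1/0.001350″ = 740.74 pc; d_B = 1/0.007950″ = 125.79 pc.
|d_B − d_A| = |125.79 − 740.74| = 614.95 pc.

615 pc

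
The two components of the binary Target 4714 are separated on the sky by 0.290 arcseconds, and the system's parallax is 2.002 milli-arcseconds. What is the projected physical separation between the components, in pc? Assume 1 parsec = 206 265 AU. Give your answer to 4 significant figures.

d = 1/p = 1/0.002002″ = 499.5 pc.
At distance d (pc), an angle of θ arcsec spans θ·d AU: s = 0.290 × 499.5 = 144.86 AU.
= 144.86 / 206265 = 0.00070230 pc.

0.0007023 pc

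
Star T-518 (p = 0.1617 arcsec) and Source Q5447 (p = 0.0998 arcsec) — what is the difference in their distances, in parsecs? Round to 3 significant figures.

3.84 pc

d_A = 1/0.1617″ = 6.1843 pc; d_B = 1/0.09980″ = 10.02 pc.
|d_B − d_A| = |10.02 − 6.1843| = 3.8357 pc.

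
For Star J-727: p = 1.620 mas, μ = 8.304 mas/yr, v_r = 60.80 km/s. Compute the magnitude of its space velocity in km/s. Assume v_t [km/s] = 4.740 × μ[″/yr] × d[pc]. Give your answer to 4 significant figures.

65.48 km/s

d = 1/p = 1/0.001620″ = 617.28 pc.
μ = 8.304 mas/yr = 0.008304 ″/yr.
v_t = 4.740 μ d = 4.740 × 0.008304 × 617.28 = 24.297 km/s.
v = √(v_r² + v_t²) = √(60.80² + 24.297²) = √4286.98 = 65.475 km/s.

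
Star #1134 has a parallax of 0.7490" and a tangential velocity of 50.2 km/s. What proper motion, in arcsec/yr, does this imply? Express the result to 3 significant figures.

d = 1/p = 1/0.7490″ = 1.3351 pc.
μ = v_t / (4.74 d) = 50.2 / (4.74 × 1.3351) = 50.2 / 6.3284 = 7.9325 ″/yr.

7.93 arcsec/yr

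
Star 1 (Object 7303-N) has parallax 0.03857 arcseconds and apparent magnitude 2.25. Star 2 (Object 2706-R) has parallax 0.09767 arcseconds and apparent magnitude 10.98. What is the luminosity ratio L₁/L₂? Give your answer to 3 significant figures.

d₁ = 1/p₁ = 1/0.03857″ = 25.927 pc; d₂ = 1/p₂ = 1/0.09767″ = 10.239 pc.
M₁ = m₁ − 5 log₁₀ d₁ + 5 = 2.25 − 7.0688 + 5 = 0.1812.
M₂ = 10.98 − 5.0513 + 5 = 10.9287.
L₁/L₂ = 10^(0.4(M₂ − M₁)) = 10^(0.4 × 10.7475) = 10^4.29900 = 19907.

L₁/L₂ = 19900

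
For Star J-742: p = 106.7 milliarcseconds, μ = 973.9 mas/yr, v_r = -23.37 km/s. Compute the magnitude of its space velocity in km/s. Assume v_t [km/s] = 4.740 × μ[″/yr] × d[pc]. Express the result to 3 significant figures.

d = 1/p = 1/0.1067″ = 9.3721 pc.
μ = 973.9 mas/yr = 0.9739 ″/yr.
v_t = 4.740 μ d = 4.740 × 0.9739 × 9.3721 = 43.264 km/s.
v = √(v_r² + v_t²) = √((-23.37)² + 43.264²) = √2417.93 = 49.172 km/s.

49.2 km/s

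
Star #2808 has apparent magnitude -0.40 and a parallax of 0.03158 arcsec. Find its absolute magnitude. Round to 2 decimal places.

M = -2.90

d = 1/p = 1/0.03158″ = 31.666 pc.
m − M = 5 log₁₀(31.666) − 5 = 7.5030 − 5 = 2.5030.
M = m − (m − M) = -0.40 − 2.5030 = -2.90.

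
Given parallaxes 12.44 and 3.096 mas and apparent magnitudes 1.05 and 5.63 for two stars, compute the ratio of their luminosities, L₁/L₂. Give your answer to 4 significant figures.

L₁/L₂ = 4.207

d₁ = 1/p₁ = 1/0.01244″ = 80.386 pc; d₂ = 1/p₂ = 1/0.003096″ = 323 pc.
M₁ = m₁ − 5 log₁₀ d₁ + 5 = 1.05 − 9.5259 + 5 = -3.4759.
M₂ = 5.63 − 12.5460 + 5 = -1.9160.
L₁/L₂ = 10^(0.4(M₂ − M₁)) = 10^(0.4 × 1.5599) = 10^0.62396 = 4.2069.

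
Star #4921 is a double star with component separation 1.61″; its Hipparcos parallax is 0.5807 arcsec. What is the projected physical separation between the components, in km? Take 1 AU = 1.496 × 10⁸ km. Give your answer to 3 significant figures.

4.15 × 10^8 km

d = 1/p = 1/0.5807″ = 1.7221 pc.
At distance d (pc), an angle of θ arcsec spans θ·d AU: s = 1.61 × 1.7221 = 2.7726 AU.
= 2.7726 × 1.496 × 10⁸ km = 4.1478 × 10^8 km.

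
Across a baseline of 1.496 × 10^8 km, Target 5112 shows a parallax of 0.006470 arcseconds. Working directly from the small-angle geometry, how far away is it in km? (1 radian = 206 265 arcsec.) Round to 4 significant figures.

4.769 × 10^15 km

θ = 0.006470″ = 0.006470/206265 = 3.1367 × 10^-8 rad.
d = B/θ = (1.496 × 10^8) / (3.1367 × 10^-8) = 4.7693 × 10^15 km.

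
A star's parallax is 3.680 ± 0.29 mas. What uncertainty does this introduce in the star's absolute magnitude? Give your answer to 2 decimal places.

M = m − 5 log₁₀ d + 5 = m + 5 log₁₀ p + 5, so ∂M/∂p = 5/(p ln 10).
σ_M = (5/ln 10) · (σ_p/p) = 2.1715 × 0.29/3.680 = 2.1715 × 0.078804 = 0.17112.

σ_M = 0.17 mag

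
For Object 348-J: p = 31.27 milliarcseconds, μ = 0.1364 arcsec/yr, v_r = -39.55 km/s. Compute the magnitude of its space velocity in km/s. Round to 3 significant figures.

44.6 km/s

d = 1/p = 1/0.03127″ = 31.98 pc.
v_t = 4.740 μ d = 4.740 × 0.1364 × 31.98 = 20.676 km/s.
v = √(v_r² + v_t²) = √((-39.55)² + 20.676²) = √1991.7 = 44.628 km/s.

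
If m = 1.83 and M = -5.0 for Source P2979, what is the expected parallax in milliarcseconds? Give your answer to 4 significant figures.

m − M = 1.83 − (-5.0) = 6.83.
d = 10^((m−M)/5 + 1) = 10^2.366 = 232.27 pc.
p = 1/d = 1/232.27 = 0.0043053 arcsec = 4.3053 mas.

4.305 mas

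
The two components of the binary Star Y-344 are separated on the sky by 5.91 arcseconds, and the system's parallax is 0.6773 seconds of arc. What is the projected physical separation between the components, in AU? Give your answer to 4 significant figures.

8.726 AU

d = 1/p = 1/0.6773″ = 1.4765 pc.
At distance d (pc), an angle of θ arcsec spans θ·d AU: s = 5.91 × 1.4765 = 8.7261 AU.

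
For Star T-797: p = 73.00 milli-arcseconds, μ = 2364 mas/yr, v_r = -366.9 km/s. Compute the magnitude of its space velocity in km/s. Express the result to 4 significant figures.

d = 1/p = 1/0.07300″ = 13.699 pc.
μ = 2364 mas/yr = 2.364 ″/yr.
v_t = 4.740 μ d = 4.740 × 2.364 × 13.699 = 153.5 km/s.
v = √(v_r² + v_t²) = √((-366.9)² + 153.5²) = √158178 = 397.72 km/s.

397.7 km/s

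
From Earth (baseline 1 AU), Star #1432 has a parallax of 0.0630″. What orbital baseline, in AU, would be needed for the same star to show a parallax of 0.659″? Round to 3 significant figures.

Parallax scales linearly with baseline: p ∝ B, so B = p_target / p_Earth × 1 AU.
B = 0.659 / 0.0630 = 10.46 AU.

10.5 AU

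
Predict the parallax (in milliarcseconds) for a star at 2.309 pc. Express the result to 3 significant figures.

433 mas

p = 1/d = 1/2.309 = 0.43309 arcsec.
= 0.43309 × 1000 = 433.09 mas.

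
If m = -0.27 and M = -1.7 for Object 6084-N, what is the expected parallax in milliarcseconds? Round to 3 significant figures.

m − M = -0.27 − (-1.7) = 1.43.
d = 10^((m−M)/5 + 1) = 10^1.286 = 19.32 pc.
p = 1/d = 1/19.32 = 0.05176 arcsec = 51.76 mas.

51.8 mas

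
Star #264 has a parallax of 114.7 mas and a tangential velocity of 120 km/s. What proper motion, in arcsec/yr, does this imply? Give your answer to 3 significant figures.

d = 1/p = 1/0.1147″ = 8.7184 pc.
μ = v_t / (4.74 d) = 120 / (4.74 × 8.7184) = 120 / 41.325 = 2.9038 ″/yr.

2.90 arcsec/yr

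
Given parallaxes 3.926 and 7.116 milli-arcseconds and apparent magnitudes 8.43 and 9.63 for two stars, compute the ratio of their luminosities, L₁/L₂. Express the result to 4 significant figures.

d₁ = 1/p₁ = 1/0.003926″ = 254.71 pc; d₂ = 1/p₂ = 1/0.007116″ = 140.53 pc.
M₁ = m₁ − 5 log₁₀ d₁ + 5 = 8.43 − 12.0302 + 5 = 1.3998.
M₂ = 9.63 − 10.7388 + 5 = 3.8912.
L₁/L₂ = 10^(0.4(M₂ − M₁)) = 10^(0.4 × 2.4914) = 10^0.99656 = 9.9211.

L₁/L₂ = 9.921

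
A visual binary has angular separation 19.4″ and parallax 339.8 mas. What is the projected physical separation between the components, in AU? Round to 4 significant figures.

d = 1/p = 1/0.3398″ = 2.9429 pc.
At distance d (pc), an angle of θ arcsec spans θ·d AU: s = 19.4 × 2.9429 = 57.092 AU.

57.09 AU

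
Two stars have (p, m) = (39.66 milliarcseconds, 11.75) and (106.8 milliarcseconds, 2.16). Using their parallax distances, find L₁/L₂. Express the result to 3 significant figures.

d₁ = 1/p₁ = 1/0.03966″ = 25.214 pc; d₂ = 1/p₂ = 1/0.1068″ = 9.3633 pc.
M₁ = m₁ − 5 log₁₀ d₁ + 5 = 11.75 − 7.0082 + 5 = 9.7418.
M₂ = 2.16 − 4.8571 + 5 = 2.3029.
L₁/L₂ = 10^(0.4(M₂ − M₁)) = 10^(0.4 × (-7.4389)) = 10^(-2.97556) = 0.0010579.

L₁/L₂ = 0.00106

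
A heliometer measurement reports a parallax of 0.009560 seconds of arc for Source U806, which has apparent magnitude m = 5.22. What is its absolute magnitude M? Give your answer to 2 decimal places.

M = 0.12

d = 1/p = 1/0.009560″ = 104.6 pc.
m − M = 5 log₁₀(104.6) − 5 = 10.0977 − 5 = 5.0977.
M = m − (m − M) = 5.22 − 5.0977 = 0.12.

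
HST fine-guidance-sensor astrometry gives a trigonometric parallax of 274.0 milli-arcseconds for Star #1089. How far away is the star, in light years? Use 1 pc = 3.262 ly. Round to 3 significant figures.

11.9 light years

p = 274.0 milli-arcseconds = 0.2740 arcsec.
d = 1/p = 1/0.2740 = 3.6496 pc.
In light-years: 3.6496 × 3.262 = 11.905 ly.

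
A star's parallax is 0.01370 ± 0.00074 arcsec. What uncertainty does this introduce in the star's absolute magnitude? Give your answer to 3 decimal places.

M = m − 5 log₁₀ d + 5 = m + 5 log₁₀ p + 5, so ∂M/∂p = 5/(p ln 10).
σ_M = (5/ln 10) · (σ_p/p) = 2.1715 × 0.00074/0.01370 = 2.1715 × 0.054015 = 0.11729.

σ_M = 0.117 mag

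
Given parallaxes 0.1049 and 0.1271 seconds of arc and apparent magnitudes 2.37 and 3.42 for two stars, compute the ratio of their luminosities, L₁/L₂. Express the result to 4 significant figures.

d₁ = 1/p₁ = 1/0.1049″ = 9.5329 pc; d₂ = 1/p₂ = 1/0.1271″ = 7.8678 pc.
M₁ = m₁ − 5 log₁₀ d₁ + 5 = 2.37 − 4.8961 + 5 = 2.4739.
M₂ = 3.42 − 4.4793 + 5 = 3.9407.
L₁/L₂ = 10^(0.4(M₂ − M₁)) = 10^(0.4 × 1.4668) = 10^0.58672 = 3.8612.

L₁/L₂ = 3.861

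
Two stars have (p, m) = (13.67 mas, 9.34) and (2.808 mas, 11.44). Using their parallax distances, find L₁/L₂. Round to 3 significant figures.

L₁/L₂ = 0.292

d₁ = 1/p₁ = 1/0.01367″ = 73.153 pc; d₂ = 1/p₂ = 1/0.002808″ = 356.13 pc.
M₁ = m₁ − 5 log₁₀ d₁ + 5 = 9.34 − 9.3212 + 5 = 5.0188.
M₂ = 11.44 − 12.7580 + 5 = 3.6820.
L₁/L₂ = 10^(0.4(M₂ − M₁)) = 10^(0.4 × (-1.3368)) = 10^(-0.53472) = 0.29193.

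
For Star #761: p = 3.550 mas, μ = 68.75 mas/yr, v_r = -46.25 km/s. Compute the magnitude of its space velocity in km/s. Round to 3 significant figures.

d = 1/p = 1/0.003550″ = 281.69 pc.
μ = 68.75 mas/yr = 0.06875 ″/yr.
v_t = 4.740 μ d = 4.740 × 0.06875 × 281.69 = 91.796 km/s.
v = √(v_r² + v_t²) = √((-46.25)² + 91.796²) = √10565.6 = 102.79 km/s.

103 km/s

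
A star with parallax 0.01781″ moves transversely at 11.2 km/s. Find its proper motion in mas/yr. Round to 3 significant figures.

d = 1/p = 1/0.01781″ = 56.148 pc.
μ = v_t / (4.74 d) = 11.2 / (4.74 × 56.148) = 11.2 / 266.14 = 0.042083 ″/yr = 42.083 mas/yr.

42.1 mas/yr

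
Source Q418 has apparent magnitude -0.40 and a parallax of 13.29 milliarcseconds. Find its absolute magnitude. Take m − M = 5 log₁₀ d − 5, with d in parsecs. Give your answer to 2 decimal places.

d = 1/p = 1/0.01329″ = 75.245 pc.
m − M = 5 log₁₀(75.245) − 5 = 9.3824 − 5 = 4.3824.
M = m − (m − M) = -0.40 − 4.3824 = -4.78.

M = -4.78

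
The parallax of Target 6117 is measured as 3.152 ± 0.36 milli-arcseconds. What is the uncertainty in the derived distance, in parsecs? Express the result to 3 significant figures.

36.2 pc

d = 1/p, so σ_d = σ_p / p².
σ_d = 0.000360 / (0.003152)² = 0.000360 / 0.0000099351 = 36.235 pc.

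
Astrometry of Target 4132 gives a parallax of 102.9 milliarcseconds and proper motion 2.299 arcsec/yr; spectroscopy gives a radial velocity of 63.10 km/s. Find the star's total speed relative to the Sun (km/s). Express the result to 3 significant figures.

123 km/s

d = 1/p = 1/0.1029″ = 9.7182 pc.
v_t = 4.740 μ d = 4.740 × 2.299 × 9.7182 = 105.9 km/s.
v = √(v_r² + v_t²) = √(63.10² + 105.9²) = √15196.4 = 123.27 km/s.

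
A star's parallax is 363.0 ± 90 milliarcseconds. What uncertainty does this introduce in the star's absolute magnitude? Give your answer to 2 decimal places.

M = m − 5 log₁₀ d + 5 = m + 5 log₁₀ p + 5, so ∂M/∂p = 5/(p ln 10).
σ_M = (5/ln 10) · (σ_p/p) = 2.1715 × 90/363.0 = 2.1715 × 0.24793 = 0.53838.

σ_M = 0.54 mag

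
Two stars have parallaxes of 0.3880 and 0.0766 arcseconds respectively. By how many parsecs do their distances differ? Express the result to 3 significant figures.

d_A = 1/0.3880″ = 2.5773 pc; d_B = 1/0.07660″ = 13.055 pc.
|d_B − d_A| = |13.055 − 2.5773| = 10.478 pc.

10.5 pc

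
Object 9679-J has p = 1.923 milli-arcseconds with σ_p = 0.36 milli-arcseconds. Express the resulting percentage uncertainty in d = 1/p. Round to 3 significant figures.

18.7%

For d = 1/p, |σ_d/d| = |σ_p/p|.
σ_p/p = 0.36 / 1.923 = 0.18721 = 18.721%.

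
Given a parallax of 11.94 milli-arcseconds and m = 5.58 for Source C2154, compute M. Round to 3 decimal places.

M = 0.965

d = 1/p = 1/0.01194″ = 83.752 pc.
m − M = 5 log₁₀(83.752) − 5 = 9.6150 − 5 = 4.6150.
M = m − (m − M) = 5.58 − 4.6150 = 0.965.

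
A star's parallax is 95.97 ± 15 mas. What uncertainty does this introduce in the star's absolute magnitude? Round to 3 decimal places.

σ_M = 0.339 mag

M = m − 5 log₁₀ d + 5 = m + 5 log₁₀ p + 5, so ∂M/∂p = 5/(p ln 10).
σ_M = (5/ln 10) · (σ_p/p) = 2.1715 × 15/95.97 = 2.1715 × 0.1563 = 0.33941.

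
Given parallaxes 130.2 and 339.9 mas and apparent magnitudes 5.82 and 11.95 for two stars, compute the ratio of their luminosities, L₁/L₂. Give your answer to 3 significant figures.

d₁ = 1/p₁ = 1/0.1302″ = 7.6805 pc; d₂ = 1/p₂ = 1/0.3399″ = 2.942 pc.
M₁ = m₁ − 5 log₁₀ d₁ + 5 = 5.82 − 4.4269 + 5 = 6.3931.
M₂ = 11.95 − 2.3432 + 5 = 14.6068.
L₁/L₂ = 10^(0.4(M₂ − M₁)) = 10^(0.4 × 8.2137) = 10^3.28548 = 1929.7.

L₁/L₂ = 1930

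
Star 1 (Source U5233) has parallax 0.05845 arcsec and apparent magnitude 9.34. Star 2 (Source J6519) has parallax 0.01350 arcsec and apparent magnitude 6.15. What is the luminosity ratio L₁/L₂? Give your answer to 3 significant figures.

L₁/L₂ = 0.00283

d₁ = 1/p₁ = 1/0.05845″ = 17.109 pc; d₂ = 1/p₂ = 1/0.01350″ = 74.074 pc.
M₁ = m₁ − 5 log₁₀ d₁ + 5 = 9.34 − 6.1661 + 5 = 8.1739.
M₂ = 6.15 − 9.3483 + 5 = 1.8017.
L₁/L₂ = 10^(0.4(M₂ − M₁)) = 10^(0.4 × (-6.3722)) = 10^(-2.54888) = 0.0028257.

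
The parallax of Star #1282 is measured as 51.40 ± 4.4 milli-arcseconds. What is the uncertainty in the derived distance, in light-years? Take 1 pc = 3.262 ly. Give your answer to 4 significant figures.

5.433 ly

d = 1/p, so σ_d = σ_p / p².
σ_d = 0.00440 / (0.05140)² = 0.00440 / 0.002642 = 1.6654 pc = 1.6654 × 3.262 ly = 5.4325 ly.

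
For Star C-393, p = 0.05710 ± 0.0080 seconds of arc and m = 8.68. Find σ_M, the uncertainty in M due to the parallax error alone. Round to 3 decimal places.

M = m − 5 log₁₀ d + 5 = m + 5 log₁₀ p + 5, so ∂M/∂p = 5/(p ln 10).
σ_M = (5/ln 10) · (σ_p/p) = 2.1715 × 0.0080/0.05710 = 2.1715 × 0.14011 = 0.30425.

σ_M = 0.304 mag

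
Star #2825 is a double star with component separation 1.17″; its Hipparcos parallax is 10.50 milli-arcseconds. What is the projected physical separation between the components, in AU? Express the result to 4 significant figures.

d = 1/p = 1/0.01050″ = 95.238 pc.
At distance d (pc), an angle of θ arcsec spans θ·d AU: s = 1.17 × 95.238 = 111.43 AU.

111.4 AU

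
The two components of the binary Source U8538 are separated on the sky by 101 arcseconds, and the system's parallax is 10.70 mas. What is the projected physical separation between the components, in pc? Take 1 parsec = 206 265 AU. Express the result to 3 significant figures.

d = 1/p = 1/0.01070″ = 93.458 pc.
At distance d (pc), an angle of θ arcsec spans θ·d AU: s = 101 × 93.458 = 9439.3 AU.
= 9439.3 / 206265 = 0.045763 pc.

0.0458 pc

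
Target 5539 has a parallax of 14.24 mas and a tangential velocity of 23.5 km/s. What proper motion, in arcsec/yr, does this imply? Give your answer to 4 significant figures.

0.07060 arcsec/yr

d = 1/p = 1/0.01424″ = 70.225 pc.
μ = v_t / (4.74 d) = 23.5 / (4.74 × 70.225) = 23.5 / 332.87 = 0.070598 ″/yr.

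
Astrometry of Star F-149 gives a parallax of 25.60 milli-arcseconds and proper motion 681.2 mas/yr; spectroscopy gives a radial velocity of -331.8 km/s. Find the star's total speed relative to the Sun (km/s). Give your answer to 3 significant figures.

355 km/s

d = 1/p = 1/0.02560″ = 39.063 pc.
μ = 681.2 mas/yr = 0.6812 ″/yr.
v_t = 4.740 μ d = 4.740 × 0.6812 × 39.063 = 126.13 km/s.
v = √(v_r² + v_t²) = √((-331.8)² + 126.13²) = √126000 = 354.96 km/s.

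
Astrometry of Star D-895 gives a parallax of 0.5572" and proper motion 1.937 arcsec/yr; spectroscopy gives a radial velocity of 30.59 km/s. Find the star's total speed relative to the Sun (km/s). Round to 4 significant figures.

34.75 km/s

d = 1/p = 1/0.5572″ = 1.7947 pc.
v_t = 4.740 μ d = 4.740 × 1.937 × 1.7947 = 16.478 km/s.
v = √(v_r² + v_t²) = √(30.59² + 16.478²) = √1207.27 = 34.746 km/s.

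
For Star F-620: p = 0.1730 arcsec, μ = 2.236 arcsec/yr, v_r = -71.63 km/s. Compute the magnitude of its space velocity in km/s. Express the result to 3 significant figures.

94.3 km/s

d = 1/p = 1/0.1730″ = 5.7803 pc.
v_t = 4.740 μ d = 4.740 × 2.236 × 5.7803 = 61.263 km/s.
v = √(v_r² + v_t²) = √((-71.63)² + 61.263²) = √8884.01 = 94.255 km/s.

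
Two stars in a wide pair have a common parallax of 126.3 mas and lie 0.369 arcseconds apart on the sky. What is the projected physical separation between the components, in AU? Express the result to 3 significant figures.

d = 1/p = 1/0.1263″ = 7.9177 pc.
At distance d (pc), an angle of θ arcsec spans θ·d AU: s = 0.369 × 7.9177 = 2.9216 AU.

2.92 AU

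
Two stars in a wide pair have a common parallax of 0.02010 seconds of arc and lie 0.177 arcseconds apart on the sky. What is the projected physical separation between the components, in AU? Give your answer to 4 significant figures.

8.806 AU

d = 1/p = 1/0.02010″ = 49.751 pc.
At distance d (pc), an angle of θ arcsec spans θ·d AU: s = 0.177 × 49.751 = 8.8059 AU.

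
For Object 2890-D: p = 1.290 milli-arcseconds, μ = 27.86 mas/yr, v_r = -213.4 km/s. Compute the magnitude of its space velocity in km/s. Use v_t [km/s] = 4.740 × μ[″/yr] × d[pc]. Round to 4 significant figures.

236.7 km/s

d = 1/p = 1/0.001290″ = 775.19 pc.
μ = 27.86 mas/yr = 0.02786 ″/yr.
v_t = 4.740 μ d = 4.740 × 0.02786 × 775.19 = 102.37 km/s.
v = √(v_r² + v_t²) = √((-213.4)² + 102.37²) = √56019.2 = 236.68 km/s.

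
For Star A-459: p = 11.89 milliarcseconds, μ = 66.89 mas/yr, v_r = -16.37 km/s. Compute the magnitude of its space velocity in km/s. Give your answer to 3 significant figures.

31.3 km/s

d = 1/p = 1/0.01189″ = 84.104 pc.
μ = 66.89 mas/yr = 0.06689 ″/yr.
v_t = 4.740 μ d = 4.740 × 0.06689 × 84.104 = 26.666 km/s.
v = √(v_r² + v_t²) = √((-16.37)² + 26.666²) = √979.052 = 31.29 km/s.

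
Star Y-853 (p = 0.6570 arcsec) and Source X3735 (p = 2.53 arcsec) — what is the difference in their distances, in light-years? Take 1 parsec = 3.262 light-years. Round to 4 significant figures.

3.676 ly

d_A = 1/0.6570″ = 1.5221 pc; d_B = 1/2.530″ = 0.39526 pc.
|d_B − d_A| = |0.39526 − 1.5221| = 1.1268 pc = 1.1268 × 3.262 ly = 3.6756 ly.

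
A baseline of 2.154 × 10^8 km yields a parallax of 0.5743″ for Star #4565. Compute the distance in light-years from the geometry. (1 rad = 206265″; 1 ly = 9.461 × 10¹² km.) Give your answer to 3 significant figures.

θ = 0.5743″ = 0.5743/206265 = 2.7843 × 10^-6 rad.
d = B/θ = (2.154 × 10^8) / (2.7843 × 10^-6) = 7.7362 × 10^13 km = (7.7362 × 10^13) / (9.461 × 10^12) ly = 8.1769 ly.

8.18 ly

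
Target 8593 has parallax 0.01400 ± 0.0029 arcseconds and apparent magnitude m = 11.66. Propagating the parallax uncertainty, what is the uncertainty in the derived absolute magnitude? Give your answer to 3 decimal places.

σ_M = 0.450 mag

M = m − 5 log₁₀ d + 5 = m + 5 log₁₀ p + 5, so ∂M/∂p = 5/(p ln 10).
σ_M = (5/ln 10) · (σ_p/p) = 2.1715 × 0.0029/0.01400 = 2.1715 × 0.20714 = 0.4498.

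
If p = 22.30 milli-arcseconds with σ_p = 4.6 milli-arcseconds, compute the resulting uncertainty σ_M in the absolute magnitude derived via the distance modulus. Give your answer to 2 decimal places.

σ_M = 0.45 mag

M = m − 5 log₁₀ d + 5 = m + 5 log₁₀ p + 5, so ∂M/∂p = 5/(p ln 10).
σ_M = (5/ln 10) · (σ_p/p) = 2.1715 × 4.6/22.30 = 2.1715 × 0.20628 = 0.44794.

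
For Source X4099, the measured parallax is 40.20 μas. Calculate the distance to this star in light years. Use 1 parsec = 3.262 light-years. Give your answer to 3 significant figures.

81100 light years

p = 40.20 μas = 0.00004020 arcsec.
d = 1/p = 1/0.00004020 = 24876 pc.
In light-years: 24876 × 3.262 = 81146 ly.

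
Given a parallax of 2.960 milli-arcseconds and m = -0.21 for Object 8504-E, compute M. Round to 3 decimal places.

M = -7.854

d = 1/p = 1/0.002960″ = 337.84 pc.
m − M = 5 log₁₀(337.84) − 5 = 12.6436 − 5 = 7.6436.
M = m − (m − M) = -0.21 − 7.6436 = -7.854.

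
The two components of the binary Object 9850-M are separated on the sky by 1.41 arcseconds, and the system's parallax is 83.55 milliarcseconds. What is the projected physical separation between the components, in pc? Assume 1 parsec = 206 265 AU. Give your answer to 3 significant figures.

d = 1/p = 1/0.08355″ = 11.969 pc.
At distance d (pc), an angle of θ arcsec spans θ·d AU: s = 1.41 × 11.969 = 16.876 AU.
= 16.876 / 206265 = 8.1817 × 10^-5 pc.

8.18 × 10^-5 pc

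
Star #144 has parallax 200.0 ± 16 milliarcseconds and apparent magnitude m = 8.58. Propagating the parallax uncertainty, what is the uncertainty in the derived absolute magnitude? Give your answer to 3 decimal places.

M = m − 5 log₁₀ d + 5 = m + 5 log₁₀ p + 5, so ∂M/∂p = 5/(p ln 10).
σ_M = (5/ln 10) · (σ_p/p) = 2.1715 × 16/200.0 = 2.1715 × 0.08 = 0.17372.

σ_M = 0.174 mag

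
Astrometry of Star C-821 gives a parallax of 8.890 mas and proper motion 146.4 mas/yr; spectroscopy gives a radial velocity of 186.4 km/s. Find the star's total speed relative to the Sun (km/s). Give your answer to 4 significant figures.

d = 1/p = 1/0.008890″ = 112.49 pc.
μ = 146.4 mas/yr = 0.1464 ″/yr.
v_t = 4.740 μ d = 4.740 × 0.1464 × 112.49 = 78.061 km/s.
v = √(v_r² + v_t²) = √(186.4² + 78.061²) = √40838.5 = 202.09 km/s.

202.1 km/s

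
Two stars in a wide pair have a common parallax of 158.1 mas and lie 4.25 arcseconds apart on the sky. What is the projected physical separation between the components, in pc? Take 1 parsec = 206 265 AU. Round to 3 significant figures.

d = 1/p = 1/0.1581″ = 6.3251 pc.
At distance d (pc), an angle of θ arcsec spans θ·d AU: s = 4.25 × 6.3251 = 26.882 AU.
= 26.882 / 206265 = 0.00013033 pc.

0.000130 pc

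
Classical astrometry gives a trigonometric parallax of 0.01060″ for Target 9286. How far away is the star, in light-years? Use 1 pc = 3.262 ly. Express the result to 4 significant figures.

d = 1/p = 1/0.01060 = 94.34 pc.
In light-years: 94.34 × 3.262 = 307.74 ly.

307.7 light years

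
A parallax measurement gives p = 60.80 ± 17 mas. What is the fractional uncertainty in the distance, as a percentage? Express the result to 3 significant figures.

28.0%

For d = 1/p, |σ_d/d| = |σ_p/p|.
σ_p/p = 17 / 60.80 = 0.27961 = 27.961%.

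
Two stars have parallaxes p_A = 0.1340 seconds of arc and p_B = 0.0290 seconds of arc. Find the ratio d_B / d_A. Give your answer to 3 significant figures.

Since d = 1/p, d_B/d_A = p_A/p_B.
= 0.1340 / 0.0290 = 4.6207.

4.62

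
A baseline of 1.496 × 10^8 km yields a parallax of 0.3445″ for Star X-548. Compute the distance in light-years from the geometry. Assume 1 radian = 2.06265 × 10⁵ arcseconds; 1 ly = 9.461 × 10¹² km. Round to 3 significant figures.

θ = 0.3445″ = 0.3445/206265 = 1.6702 × 10^-6 rad.
d = B/θ = (1.496 × 10^8) / (1.6702 × 10^-6) = 8.9570 × 10^13 km = (8.9570 × 10^13) / (9.461 × 10^12) ly = 9.4673 ly.

9.47 ly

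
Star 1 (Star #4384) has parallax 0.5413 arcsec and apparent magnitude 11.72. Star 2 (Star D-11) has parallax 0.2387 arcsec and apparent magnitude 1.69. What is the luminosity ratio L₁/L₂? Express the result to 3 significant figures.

L₁/L₂ = 1.89 × 10^-5

d₁ = 1/p₁ = 1/0.5413″ = 1.8474 pc; d₂ = 1/p₂ = 1/0.2387″ = 4.1894 pc.
M₁ = m₁ − 5 log₁₀ d₁ + 5 = 11.72 − 1.3328 + 5 = 15.3872.
M₂ = 1.69 − 3.1108 + 5 = 3.5792.
L₁/L₂ = 10^(0.4(M₂ − M₁)) = 10^(0.4 × (-11.8080)) = 10^(-4.72320) = 0.000018915.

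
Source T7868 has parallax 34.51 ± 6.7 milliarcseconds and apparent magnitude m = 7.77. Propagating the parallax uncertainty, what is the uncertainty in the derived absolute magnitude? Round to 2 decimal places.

M = m − 5 log₁₀ d + 5 = m + 5 log₁₀ p + 5, so ∂M/∂p = 5/(p ln 10).
σ_M = (5/ln 10) · (σ_p/p) = 2.1715 × 6.7/34.51 = 2.1715 × 0.19415 = 0.4216.

σ_M = 0.42 mag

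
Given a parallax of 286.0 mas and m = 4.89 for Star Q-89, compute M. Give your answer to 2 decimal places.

M = 7.17

d = 1/p = 1/0.2860″ = 3.4965 pc.
m − M = 5 log₁₀(3.4965) − 5 = 2.7182 − 5 = -2.2818.
M = m − (m − M) = 4.89 − (-2.2818) = 7.17.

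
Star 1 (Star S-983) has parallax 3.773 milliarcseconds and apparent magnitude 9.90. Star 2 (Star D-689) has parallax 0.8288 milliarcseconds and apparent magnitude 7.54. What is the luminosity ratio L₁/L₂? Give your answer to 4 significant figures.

d₁ = 1/p₁ = 1/0.003773″ = 265.04 pc; d₂ = 1/p₂ = 1/0.0008288″ = 1206.6 pc.
M₁ = m₁ − 5 log₁₀ d₁ + 5 = 9.90 − 12.1166 + 5 = 2.7834.
M₂ = 7.54 − 15.4078 + 5 = -2.8678.
L₁/L₂ = 10^(0.4(M₂ − M₁)) = 10^(0.4 × (-5.6512)) = 10^(-2.26048) = 0.0054893.

L₁/L₂ = 0.005489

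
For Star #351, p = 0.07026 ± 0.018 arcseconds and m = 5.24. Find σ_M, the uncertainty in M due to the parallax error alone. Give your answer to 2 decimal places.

M = m − 5 log₁₀ d + 5 = m + 5 log₁₀ p + 5, so ∂M/∂p = 5/(p ln 10).
σ_M = (5/ln 10) · (σ_p/p) = 2.1715 × 0.018/0.07026 = 2.1715 × 0.25619 = 0.55632.

σ_M = 0.56 mag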